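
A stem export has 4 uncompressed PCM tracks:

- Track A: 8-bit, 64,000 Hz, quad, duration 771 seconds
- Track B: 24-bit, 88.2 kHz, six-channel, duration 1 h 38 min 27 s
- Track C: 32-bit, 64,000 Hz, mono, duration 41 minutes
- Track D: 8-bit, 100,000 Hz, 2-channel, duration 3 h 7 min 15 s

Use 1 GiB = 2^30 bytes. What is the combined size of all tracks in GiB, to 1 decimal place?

Track A: 64,000 × 771 × 1 × 4 = 197,376,000 bytes.
Track B: 1 h 38 min 27 s = 5,907 s; 88,200 × 5,907 × 3 × 6 = 9,377,953,200 bytes.
Track C: 41 minutes = 2,460 s; 64,000 × 2,460 × 4 × 1 = 629,760,000 bytes.
Track D: 3 h 7 min 15 s = 11,235 s; 100,000 × 11,235 × 1 × 2 = 2,247,000,000 bytes.
Total = 12,452,089,200 bytes = 11.6 GiB.

11.6 GiB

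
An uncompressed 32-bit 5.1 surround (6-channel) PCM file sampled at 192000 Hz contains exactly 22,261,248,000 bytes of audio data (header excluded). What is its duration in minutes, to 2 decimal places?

Byte rate = 192,000 × 4 × 6 = 4,608,000 bytes/s.
Duration = 22,261,248,000 / 4,608,000 = 4,831 s.
4,831 s / 60 = 80.52 minutes.

80.52 minutes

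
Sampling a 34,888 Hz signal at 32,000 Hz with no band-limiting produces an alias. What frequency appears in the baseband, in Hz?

2,888 Hz

Nyquist = 32,000/2 = 16,000 Hz; 34,888 Hz exceeds it.
Alias = |34,888 − 1×32,000| = |34,888 − 32,000| = 2,888 Hz.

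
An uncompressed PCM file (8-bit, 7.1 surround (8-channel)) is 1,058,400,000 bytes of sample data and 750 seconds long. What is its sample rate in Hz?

Bytes = sample_rate × seconds × bytes_per_sample × channels.
sample_rate = 1,058,400,000 / (750 × 1 × 8) = 1,058,400,000 / 6,000 = 176,400 Hz.

176,400 Hz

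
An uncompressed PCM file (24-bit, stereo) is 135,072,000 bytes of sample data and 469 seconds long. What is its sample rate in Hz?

Bytes = sample_rate × seconds × bytes_per_sample × channels.
sample_rate = 135,072,000 / (469 × 3 × 2) = 135,072,000 / 2,814 = 48,000 Hz.

48,000 Hz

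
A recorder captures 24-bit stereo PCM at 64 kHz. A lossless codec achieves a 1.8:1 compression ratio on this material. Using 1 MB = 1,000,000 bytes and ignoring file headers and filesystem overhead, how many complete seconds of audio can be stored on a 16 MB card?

Uncompressed byte rate = 64,000 × 3 × 2 = 384,000 bytes/s.
After 1.8:1 compression, effective rate ≈ 213333.33 bytes/s.
Capacity = 16 × 1,000,000 = 16,000,000 bytes.
16,000,000 / effective rate ≈ 75 s → 75 seconds.

75 seconds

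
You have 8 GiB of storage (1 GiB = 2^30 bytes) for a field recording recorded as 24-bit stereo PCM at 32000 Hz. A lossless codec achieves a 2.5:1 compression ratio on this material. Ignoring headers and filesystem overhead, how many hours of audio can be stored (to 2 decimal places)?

31.07 hours

Uncompressed byte rate = 32,000 × 3 × 2 = 192,000 bytes/s.
After 2.5:1 compression, effective rate ≈ 76800 bytes/s.
Capacity = 8 × 1,073,741,824 = 8,589,934,592 bytes.
8,589,934,592 / effective rate ≈ 111848.11 s → 31.07 hours.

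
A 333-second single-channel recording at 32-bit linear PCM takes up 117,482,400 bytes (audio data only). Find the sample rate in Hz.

Bytes = sample_rate × seconds × bytes_per_sample × channels.
sample_rate = 117,482,400 / (333 × 4 × 1) = 117,482,400 / 1,332 = 88,200 Hz.

88,200 Hz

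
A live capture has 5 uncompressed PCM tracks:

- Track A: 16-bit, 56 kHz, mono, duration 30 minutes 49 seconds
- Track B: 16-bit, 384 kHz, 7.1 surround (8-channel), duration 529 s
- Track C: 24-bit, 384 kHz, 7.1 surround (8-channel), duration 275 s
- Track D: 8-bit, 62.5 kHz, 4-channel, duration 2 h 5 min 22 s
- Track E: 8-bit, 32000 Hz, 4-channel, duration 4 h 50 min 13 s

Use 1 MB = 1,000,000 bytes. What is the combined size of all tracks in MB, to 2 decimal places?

10101.03 MB

Track A: 30 minutes 49 seconds = 1,849 s; 56,000 × 1,849 × 2 × 1 = 207,088,000 bytes.
Track B: 384,000 × 529 × 2 × 8 = 3,250,176,000 bytes.
Track C: 384,000 × 275 × 3 × 8 = 2,534,400,000 bytes.
Track D: 2 h 5 min 22 s = 7,522 s; 62,500 × 7,522 × 1 × 4 = 1,880,500,000 bytes.
Track E: 4 h 50 min 13 s = 17,413 s; 32,000 × 17,413 × 1 × 4 = 2,228,864,000 bytes.
Total = 10,101,028,000 bytes = 10101.03 MB.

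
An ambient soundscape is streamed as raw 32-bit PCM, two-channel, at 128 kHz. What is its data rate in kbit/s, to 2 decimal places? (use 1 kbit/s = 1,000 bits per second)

Bit rate = 128,000 × 32 × 2 = 8,192,000 bits/s.
= 8192.00 kbit/s.

8192.00 kbit/s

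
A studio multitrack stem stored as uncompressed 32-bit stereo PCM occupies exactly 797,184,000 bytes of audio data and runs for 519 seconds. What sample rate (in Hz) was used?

192,000 Hz

Bytes = sample_rate × seconds × bytes_per_sample × channels.
sample_rate = 797,184,000 / (519 × 4 × 2) = 797,184,000 / 4,152 = 192,000 Hz.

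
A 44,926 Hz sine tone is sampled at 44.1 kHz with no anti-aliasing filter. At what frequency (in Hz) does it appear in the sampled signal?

826 Hz

Nyquist = 44,100/2 = 22,050 Hz; 44,926 Hz exceeds it.
Alias = |44,926 − 1×44,100| = |44,926 − 44,100| = 826 Hz.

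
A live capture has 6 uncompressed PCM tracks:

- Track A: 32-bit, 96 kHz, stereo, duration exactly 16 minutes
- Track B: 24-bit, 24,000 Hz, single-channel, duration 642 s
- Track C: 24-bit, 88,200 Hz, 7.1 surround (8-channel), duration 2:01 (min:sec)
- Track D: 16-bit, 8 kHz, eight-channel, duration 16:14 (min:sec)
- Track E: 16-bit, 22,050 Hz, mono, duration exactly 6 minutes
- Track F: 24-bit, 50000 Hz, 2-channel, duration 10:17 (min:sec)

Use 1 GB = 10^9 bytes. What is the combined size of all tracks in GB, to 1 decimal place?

Track A: exactly 16 minutes = 960 s; 96,000 × 960 × 4 × 2 = 737,280,000 bytes.
Track B: 24,000 × 642 × 3 × 1 = 46,224,000 bytes.
Track C: 2:01 (min:sec) = 121 s; 88,200 × 121 × 3 × 8 = 256,132,800 bytes.
Track D: 16:14 (min:sec) = 974 s; 8,000 × 974 × 2 × 8 = 124,672,000 bytes.
Track E: exactly 6 minutes = 360 s; 22,050 × 360 × 2 × 1 = 15,876,000 bytes.
Track F: 10:17 (min:sec) = 617 s; 50,000 × 617 × 3 × 2 = 185,100,000 bytes.
Total = 1,365,284,800 bytes = 1.4 GB.

1.4 GB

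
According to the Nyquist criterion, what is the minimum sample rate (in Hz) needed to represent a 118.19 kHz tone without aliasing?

236,380 Hz

Minimum sample rate = 2 × 118,190 Hz = 236,380 Hz.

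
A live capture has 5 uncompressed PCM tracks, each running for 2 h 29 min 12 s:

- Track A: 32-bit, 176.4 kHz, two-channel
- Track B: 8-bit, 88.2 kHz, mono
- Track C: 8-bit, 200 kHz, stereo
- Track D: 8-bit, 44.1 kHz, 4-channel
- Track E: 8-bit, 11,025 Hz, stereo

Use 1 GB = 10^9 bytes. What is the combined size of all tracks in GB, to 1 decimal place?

2 h 29 min 12 s = 8,952 s.
Track A: 176,400 × 8,952 × 4 × 2 = 12,633,062,400 bytes.
Track B: 88,200 × 8,952 × 1 × 1 = 789,566,400 bytes.
Track C: 200,000 × 8,952 × 1 × 2 = 3,580,800,000 bytes.
Track D: 44,100 × 8,952 × 1 × 4 = 1,579,132,800 bytes.
Track E: 11,025 × 8,952 × 1 × 2 = 197,391,600 bytes.
Total = 18,779,953,200 bytes = 18.8 GB.

18.8 GB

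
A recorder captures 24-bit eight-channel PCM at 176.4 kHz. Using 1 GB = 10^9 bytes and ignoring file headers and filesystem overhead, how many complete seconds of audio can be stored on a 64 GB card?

15,117 seconds

Uncompressed byte rate = 176,400 × 3 × 8 = 4,233,600 bytes/s.
Capacity = 64 × 1,000,000,000 = 64,000,000,000 bytes.
64,000,000,000 / 4,233,600 ≈ 15117.16 s → 15,117 seconds.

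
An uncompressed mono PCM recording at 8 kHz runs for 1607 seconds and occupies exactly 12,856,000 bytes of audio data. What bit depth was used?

8 bits

Bytes per sample = 12,856,000 / (8,000 × 1,607 × 1) = 12,856,000 / 12,856,000 = 1.
Bit depth = 1 × 8 = 8 bits.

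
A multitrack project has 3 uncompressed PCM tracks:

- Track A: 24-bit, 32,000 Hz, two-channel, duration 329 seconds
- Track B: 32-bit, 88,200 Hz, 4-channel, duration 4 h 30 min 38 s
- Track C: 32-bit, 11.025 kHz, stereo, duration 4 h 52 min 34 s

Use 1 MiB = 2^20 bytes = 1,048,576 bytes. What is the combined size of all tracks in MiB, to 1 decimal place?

Track A: 32,000 × 329 × 3 × 2 = 63,168,000 bytes.
Track B: 4 h 30 min 38 s = 16,238 s; 88,200 × 16,238 × 4 × 4 = 22,915,065,600 bytes.
Track C: 4 h 52 min 34 s = 17,554 s; 11,025 × 17,554 × 4 × 2 = 1,548,262,800 bytes.
Total = 24,526,496,400 bytes = 23390.3 MiB.

23390.3 MiB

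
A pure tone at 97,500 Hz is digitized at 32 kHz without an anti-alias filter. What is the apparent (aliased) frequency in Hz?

1,500 Hz

Nyquist = 32,000/2 = 16,000 Hz; 97,500 Hz exceeds it.
Alias = |97,500 − 3×32,000| = |97,500 − 96,000| = 1,500 Hz.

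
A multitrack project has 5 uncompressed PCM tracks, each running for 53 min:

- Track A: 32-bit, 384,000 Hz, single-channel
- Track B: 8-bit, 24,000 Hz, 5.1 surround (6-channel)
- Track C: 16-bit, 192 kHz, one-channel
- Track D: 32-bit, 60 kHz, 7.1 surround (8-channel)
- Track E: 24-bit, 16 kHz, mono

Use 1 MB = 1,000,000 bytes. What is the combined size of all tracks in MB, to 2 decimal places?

12821.76 MB

53 min = 3,180 s.
Track A: 384,000 × 3,180 × 4 × 1 = 4,884,480,000 bytes.
Track B: 24,000 × 3,180 × 1 × 6 = 457,920,000 bytes.
Track C: 192,000 × 3,180 × 2 × 1 = 1,221,120,000 bytes.
Track D: 60,000 × 3,180 × 4 × 8 = 6,105,600,000 bytes.
Track E: 16,000 × 3,180 × 3 × 1 = 152,640,000 bytes.
Total = 12,821,760,000 bytes = 12821.76 MB.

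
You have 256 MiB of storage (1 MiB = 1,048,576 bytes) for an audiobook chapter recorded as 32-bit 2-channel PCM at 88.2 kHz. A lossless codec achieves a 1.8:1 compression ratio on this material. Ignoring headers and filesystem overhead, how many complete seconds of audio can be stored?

684 seconds

Uncompressed byte rate = 88,200 × 4 × 2 = 705,600 bytes/s.
After 1.8:1 compression, effective rate ≈ 392000 bytes/s.
Capacity = 256 × 1,048,576 = 268,435,456 bytes.
268,435,456 / effective rate ≈ 684.78 s → 684 seconds.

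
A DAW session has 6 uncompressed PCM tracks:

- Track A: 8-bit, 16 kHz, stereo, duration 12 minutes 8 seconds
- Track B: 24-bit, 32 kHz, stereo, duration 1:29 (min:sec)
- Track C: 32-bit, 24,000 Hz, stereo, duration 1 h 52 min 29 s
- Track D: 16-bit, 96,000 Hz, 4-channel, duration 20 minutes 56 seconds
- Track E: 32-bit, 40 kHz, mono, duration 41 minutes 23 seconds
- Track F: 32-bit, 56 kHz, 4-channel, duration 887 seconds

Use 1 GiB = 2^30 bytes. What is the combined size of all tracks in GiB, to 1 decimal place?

Track A: 12 minutes 8 seconds = 728 s; 16,000 × 728 × 1 × 2 = 23,296,000 bytes.
Track B: 1:29 (min:sec) = 89 s; 32,000 × 89 × 3 × 2 = 17,088,000 bytes.
Track C: 1 h 52 min 29 s = 6,749 s; 24,000 × 6,749 × 4 × 2 = 1,295,808,000 bytes.
Track D: 20 minutes 56 seconds = 1,256 s; 96,000 × 1,256 × 2 × 4 = 964,608,000 bytes.
Track E: 41 minutes 23 seconds = 2,483 s; 40,000 × 2,483 × 4 × 1 = 397,280,000 bytes.
Track F: 56,000 × 887 × 4 × 4 = 794,752,000 bytes.
Total = 3,492,832,000 bytes = 3.3 GiB.

3.3 GiB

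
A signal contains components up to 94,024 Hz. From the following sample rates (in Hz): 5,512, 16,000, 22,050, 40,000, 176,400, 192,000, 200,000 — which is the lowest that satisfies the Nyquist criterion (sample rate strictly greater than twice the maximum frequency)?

Need sample rate > 2 × 94,024 = 188,048 Hz.
Lowest listed rate above 188,048 Hz is 192,000 Hz.

192,000 Hz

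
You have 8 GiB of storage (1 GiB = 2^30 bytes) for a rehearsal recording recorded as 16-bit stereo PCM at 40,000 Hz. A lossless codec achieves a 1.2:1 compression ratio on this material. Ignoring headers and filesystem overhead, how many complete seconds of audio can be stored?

Uncompressed byte rate = 40,000 × 2 × 2 = 160,000 bytes/s.
After 1.2:1 compression, effective rate ≈ 133333.33 bytes/s.
Capacity = 8 × 1,073,741,824 = 8,589,934,592 bytes.
8,589,934,592 / effective rate ≈ 64424.51 s → 64,424 seconds.

64,424 seconds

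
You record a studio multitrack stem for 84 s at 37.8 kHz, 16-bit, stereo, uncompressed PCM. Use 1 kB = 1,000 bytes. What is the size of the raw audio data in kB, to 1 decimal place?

12700.8 kB

Bytes = 37,800 samples/s × 84 s × 2 bytes/sample × 2 ch = 12,700,800 bytes.
12,700,800 / 1,000 = 12700.8 kB.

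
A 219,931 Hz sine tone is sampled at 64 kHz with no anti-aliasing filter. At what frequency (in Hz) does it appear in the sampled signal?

Nyquist = 64,000/2 = 32,000 Hz; 219,931 Hz exceeds it.
Alias = |219,931 − 3×64,000| = |219,931 − 192,000| = 27,931 Hz.

27,931 Hz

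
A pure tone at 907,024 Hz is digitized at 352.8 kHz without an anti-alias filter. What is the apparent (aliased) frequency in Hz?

Nyquist = 352,800/2 = 176,400 Hz; 907,024 Hz exceeds it.
Alias = |907,024 − 3×352,800| = |907,024 − 1,058,400| = 151,376 Hz.

151,376 Hz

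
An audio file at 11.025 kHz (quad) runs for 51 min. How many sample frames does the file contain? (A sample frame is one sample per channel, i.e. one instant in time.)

33,736,500 sample frames

51 min = 3,060 s.
11,025 samples/s × 3,060 s = 33,736,500 frames.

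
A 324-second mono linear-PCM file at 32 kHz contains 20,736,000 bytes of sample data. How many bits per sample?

Bytes per sample = 20,736,000 / (32,000 × 324 × 1) = 20,736,000 / 10,368,000 = 2.
Bit depth = 2 × 8 = 16 bits.

16 bits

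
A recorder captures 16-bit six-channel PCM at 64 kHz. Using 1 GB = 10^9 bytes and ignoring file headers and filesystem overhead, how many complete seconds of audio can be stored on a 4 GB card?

Uncompressed byte rate = 64,000 × 2 × 6 = 768,000 bytes/s.
Capacity = 4 × 1,000,000,000 = 4,000,000,000 bytes.
4,000,000,000 / 768,000 ≈ 5208.33 s → 5,208 seconds.

5,208 seconds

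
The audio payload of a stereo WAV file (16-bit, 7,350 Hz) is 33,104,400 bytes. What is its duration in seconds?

1,126 seconds

Byte rate = 7,350 × 2 × 2 = 29,400 bytes/s.
Duration = 33,104,400 / 29,400 = 1,126 s.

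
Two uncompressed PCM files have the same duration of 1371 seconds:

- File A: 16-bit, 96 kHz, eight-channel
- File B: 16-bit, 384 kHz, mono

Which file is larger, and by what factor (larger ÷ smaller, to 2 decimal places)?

File A: 96,000 × 2 × 8 = 1,536,000 bytes/s.
File B: 384,000 × 2 × 1 = 768,000 bytes/s.
File A is larger; ratio = 2,105,856,000 / 1,052,928,000 = 2.00.

File A, by a factor of 2.00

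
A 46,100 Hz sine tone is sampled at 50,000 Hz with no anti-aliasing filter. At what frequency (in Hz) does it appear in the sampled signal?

Nyquist = 50,000/2 = 25,000 Hz; 46,100 Hz exceeds it.
Alias = |46,100 − 1×50,000| = |46,100 − 50,000| = 3,900 Hz.

3,900 Hz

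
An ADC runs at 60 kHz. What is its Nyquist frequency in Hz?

30,000 Hz

Nyquist frequency = sample rate / 2 = 60,000 / 2 = 30,000 Hz.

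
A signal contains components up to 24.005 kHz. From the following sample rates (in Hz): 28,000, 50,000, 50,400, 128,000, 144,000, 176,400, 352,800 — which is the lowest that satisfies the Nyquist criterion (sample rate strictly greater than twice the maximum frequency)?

Need sample rate > 2 × 24,005 = 48,010 Hz.
Lowest listed rate above 48,010 Hz is 50,000 Hz.

50,000 Hz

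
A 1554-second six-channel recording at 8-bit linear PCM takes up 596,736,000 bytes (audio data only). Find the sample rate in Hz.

64,000 Hz

Bytes = sample_rate × seconds × bytes_per_sample × channels.
sample_rate = 596,736,000 / (1,554 × 1 × 6) = 596,736,000 / 9,324 = 64,000 Hz.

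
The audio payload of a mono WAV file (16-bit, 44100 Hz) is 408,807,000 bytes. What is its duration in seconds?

Byte rate = 44,100 × 2 × 1 = 88,200 bytes/s.
Duration = 408,807,000 / 88,200 = 4,635 s.

4,635 seconds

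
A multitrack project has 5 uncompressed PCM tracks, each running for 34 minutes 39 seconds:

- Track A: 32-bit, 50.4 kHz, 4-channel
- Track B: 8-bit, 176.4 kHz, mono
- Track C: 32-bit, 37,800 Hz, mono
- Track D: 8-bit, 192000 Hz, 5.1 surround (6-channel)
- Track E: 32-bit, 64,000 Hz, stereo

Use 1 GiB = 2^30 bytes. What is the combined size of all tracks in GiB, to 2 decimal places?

34 minutes 39 seconds = 2,079 s.
Track A: 50,400 × 2,079 × 4 × 4 = 1,676,505,600 bytes.
Track B: 176,400 × 2,079 × 1 × 1 = 366,735,600 bytes.
Track C: 37,800 × 2,079 × 4 × 1 = 314,344,800 bytes.
Track D: 192,000 × 2,079 × 1 × 6 = 2,395,008,000 bytes.
Track E: 64,000 × 2,079 × 4 × 2 = 1,064,448,000 bytes.
Total = 5,817,042,000 bytes = 5.42 GiB.

5.42 GiB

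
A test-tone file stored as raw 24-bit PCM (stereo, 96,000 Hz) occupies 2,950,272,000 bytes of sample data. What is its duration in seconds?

Byte rate = 96,000 × 3 × 2 = 576,000 bytes/s.
Duration = 2,950,272,000 / 576,000 = 5,122 s.

5,122 seconds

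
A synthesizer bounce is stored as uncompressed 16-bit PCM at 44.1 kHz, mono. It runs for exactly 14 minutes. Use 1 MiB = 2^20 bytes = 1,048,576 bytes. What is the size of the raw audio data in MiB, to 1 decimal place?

Duration = exactly 14 minutes = 840 s.
Bytes = 44,100 samples/s × 840 s × 2 bytes/sample × 1 ch = 74,088,000 bytes.
74,088,000 / 1,048,576 = 70.7 MiB.

70.7 MiB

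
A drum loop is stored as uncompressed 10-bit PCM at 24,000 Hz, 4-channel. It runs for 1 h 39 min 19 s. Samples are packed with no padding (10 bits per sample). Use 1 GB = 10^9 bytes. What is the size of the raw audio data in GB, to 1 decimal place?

Duration = 1 h 39 min 19 s = 5,959 s.
Bits = 24,000 × 5,959 × 10 × 4 = 5,720,640,000 bits = 715,080,000 bytes.
715,080,000 / 1,000,000,000 = 0.7 GB.

0.7 GB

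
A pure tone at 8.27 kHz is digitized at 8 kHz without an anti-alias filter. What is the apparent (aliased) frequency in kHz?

0.27 kHz

Nyquist = 8,000/2 = 4,000 Hz; 8,270 Hz exceeds it.
Alias = |8,270 − 1×8,000| = |8,270 − 8,000| = 270 Hz = 0.27 kHz.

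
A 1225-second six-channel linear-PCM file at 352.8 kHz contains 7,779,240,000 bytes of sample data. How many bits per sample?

Bytes per sample = 7,779,240,000 / (352,800 × 1,225 × 6) = 7,779,240,000 / 2,593,080,000 = 3.
Bit depth = 3 × 8 = 24 bits.

24 bits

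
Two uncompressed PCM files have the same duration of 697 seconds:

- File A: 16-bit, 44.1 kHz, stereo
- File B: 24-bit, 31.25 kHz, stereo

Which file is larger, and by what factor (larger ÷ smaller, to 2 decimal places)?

File A: 44,100 × 2 × 2 = 176,400 bytes/s.
File B: 31,250 × 3 × 2 = 187,500 bytes/s.
File B is larger; ratio = 130,687,500 / 122,950,800 = 1.06.

File B, by a factor of 1.06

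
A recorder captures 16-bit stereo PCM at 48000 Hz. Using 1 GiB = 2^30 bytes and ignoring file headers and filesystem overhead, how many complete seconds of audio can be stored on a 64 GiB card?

357,913 seconds

Uncompressed byte rate = 48,000 × 2 × 2 = 192,000 bytes/s.
Capacity = 64 × 1,073,741,824 = 68,719,476,736 bytes.
68,719,476,736 / 192,000 ≈ 357913.94 s → 357,913 seconds.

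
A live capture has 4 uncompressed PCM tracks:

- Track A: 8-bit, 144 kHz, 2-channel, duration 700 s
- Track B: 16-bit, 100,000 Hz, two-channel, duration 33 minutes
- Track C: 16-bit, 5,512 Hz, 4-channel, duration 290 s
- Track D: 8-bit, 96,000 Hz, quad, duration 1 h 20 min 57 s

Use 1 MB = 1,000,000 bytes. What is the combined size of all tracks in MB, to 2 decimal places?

Track A: 144,000 × 700 × 1 × 2 = 201,600,000 bytes.
Track B: 33 minutes = 1,980 s; 100,000 × 1,980 × 2 × 2 = 792,000,000 bytes.
Track C: 5,512 × 290 × 2 × 4 = 12,787,840 bytes.
Track D: 1 h 20 min 57 s = 4,857 s; 96,000 × 4,857 × 1 × 4 = 1,865,088,000 bytes.
Total = 2,871,475,840 bytes = 2871.48 MB.

2871.48 MB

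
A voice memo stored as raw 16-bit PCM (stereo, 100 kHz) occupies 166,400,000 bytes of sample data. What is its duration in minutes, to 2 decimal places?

6.93 minutes

Byte rate = 100,000 × 2 × 2 = 400,000 bytes/s.
Duration = 166,400,000 / 400,000 = 416 s.
416 s / 60 = 6.93 minutes.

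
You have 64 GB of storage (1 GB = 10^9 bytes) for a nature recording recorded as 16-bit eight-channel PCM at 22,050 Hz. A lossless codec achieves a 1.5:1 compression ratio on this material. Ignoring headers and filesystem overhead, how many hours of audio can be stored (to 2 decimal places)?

75.59 hours

Uncompressed byte rate = 22,050 × 2 × 8 = 352,800 bytes/s.
After 1.5:1 compression, effective rate ≈ 235200 bytes/s.
Capacity = 64 × 1,000,000,000 = 64,000,000,000 bytes.
64,000,000,000 / effective rate ≈ 272108.84 s → 75.59 hours.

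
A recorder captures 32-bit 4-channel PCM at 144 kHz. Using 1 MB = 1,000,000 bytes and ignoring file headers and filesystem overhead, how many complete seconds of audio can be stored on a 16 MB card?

6 seconds

Uncompressed byte rate = 144,000 × 4 × 4 = 2,304,000 bytes/s.
Capacity = 16 × 1,000,000 = 16,000,000 bytes.
16,000,000 / 2,304,000 ≈ 6.94 s → 6 seconds.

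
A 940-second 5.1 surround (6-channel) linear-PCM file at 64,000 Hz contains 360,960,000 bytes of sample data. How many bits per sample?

8 bits

Bytes per sample = 360,960,000 / (64,000 × 940 × 6) = 360,960,000 / 360,960,000 = 1.
Bit depth = 1 × 8 = 8 bits.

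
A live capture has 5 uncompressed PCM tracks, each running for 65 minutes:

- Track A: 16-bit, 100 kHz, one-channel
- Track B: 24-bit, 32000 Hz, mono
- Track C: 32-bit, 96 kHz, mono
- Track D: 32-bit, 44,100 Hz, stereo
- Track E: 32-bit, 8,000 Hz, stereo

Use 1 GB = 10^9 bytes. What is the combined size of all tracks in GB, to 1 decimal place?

65 minutes = 3,900 s.
Track A: 100,000 × 3,900 × 2 × 1 = 780,000,000 bytes.
Track B: 32,000 × 3,900 × 3 × 1 = 374,400,000 bytes.
Track C: 96,000 × 3,900 × 4 × 1 = 1,497,600,000 bytes.
Track D: 44,100 × 3,900 × 4 × 2 = 1,375,920,000 bytes.
Track E: 8,000 × 3,900 × 4 × 2 = 249,600,000 bytes.
Total = 4,277,520,000 bytes = 4.3 GB.

4.3 GB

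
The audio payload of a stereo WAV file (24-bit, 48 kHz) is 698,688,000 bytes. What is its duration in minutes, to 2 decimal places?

40.43 minutes

Byte rate = 48,000 × 3 × 2 = 288,000 bytes/s.
Duration = 698,688,000 / 288,000 = 2,426 s.
2,426 s / 60 = 40.43 minutes.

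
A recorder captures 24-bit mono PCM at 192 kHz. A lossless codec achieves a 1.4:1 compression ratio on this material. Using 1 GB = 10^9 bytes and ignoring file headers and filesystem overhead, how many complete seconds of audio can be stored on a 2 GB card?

Uncompressed byte rate = 192,000 × 3 × 1 = 576,000 bytes/s.
After 1.4:1 compression, effective rate ≈ 411428.57 bytes/s.
Capacity = 2 × 1,000,000,000 = 2,000,000,000 bytes.
2,000,000,000 / effective rate ≈ 4861.11 s → 4,861 seconds.

4,861 seconds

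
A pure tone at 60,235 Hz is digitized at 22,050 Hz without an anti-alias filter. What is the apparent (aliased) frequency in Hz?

5,915 Hz

Nyquist = 22,050/2 = 11,025 Hz; 60,235 Hz exceeds it.
Alias = |60,235 − 3×22,050| = |60,235 − 66,150| = 5,915 Hz.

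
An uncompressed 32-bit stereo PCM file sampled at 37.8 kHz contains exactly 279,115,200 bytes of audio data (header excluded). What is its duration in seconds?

923 seconds

Byte rate = 37,800 × 4 × 2 = 302,400 bytes/s.
Duration = 279,115,200 / 302,400 = 923 s.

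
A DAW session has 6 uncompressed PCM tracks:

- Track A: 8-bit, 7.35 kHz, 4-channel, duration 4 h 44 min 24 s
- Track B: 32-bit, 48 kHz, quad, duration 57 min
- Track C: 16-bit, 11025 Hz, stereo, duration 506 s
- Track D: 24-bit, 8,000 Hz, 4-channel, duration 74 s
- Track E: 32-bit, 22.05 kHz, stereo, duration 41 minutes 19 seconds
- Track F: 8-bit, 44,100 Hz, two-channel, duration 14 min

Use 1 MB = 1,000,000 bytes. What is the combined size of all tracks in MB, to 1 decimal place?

3669.0 MB

Track A: 4 h 44 min 24 s = 17,064 s; 7,350 × 17,064 × 1 × 4 = 501,681,600 bytes.
Track B: 57 min = 3,420 s; 48,000 × 3,420 × 4 × 4 = 2,626,560,000 bytes.
Track C: 11,025 × 506 × 2 × 2 = 22,314,600 bytes.
Track D: 8,000 × 74 × 3 × 4 = 7,104,000 bytes.
Track E: 41 minutes 19 seconds = 2,479 s; 22,050 × 2,479 × 4 × 2 = 437,295,600 bytes.
Track F: 14 min = 840 s; 44,100 × 840 × 1 × 2 = 74,088,000 bytes.
Total = 3,669,043,800 bytes = 3669.0 MB.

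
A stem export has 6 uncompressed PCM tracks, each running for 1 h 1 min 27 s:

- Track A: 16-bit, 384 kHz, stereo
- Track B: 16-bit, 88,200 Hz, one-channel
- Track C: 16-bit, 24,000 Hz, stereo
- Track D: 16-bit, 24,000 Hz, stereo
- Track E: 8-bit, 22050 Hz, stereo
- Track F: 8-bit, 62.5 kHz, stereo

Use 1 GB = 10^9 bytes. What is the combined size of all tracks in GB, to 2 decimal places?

7.64 GB

1 h 1 min 27 s = 3,687 s.
Track A: 384,000 × 3,687 × 2 × 2 = 5,663,232,000 bytes.
Track B: 88,200 × 3,687 × 2 × 1 = 650,386,800 bytes.
Track C: 24,000 × 3,687 × 2 × 2 = 353,952,000 bytes.
Track D: 24,000 × 3,687 × 2 × 2 = 353,952,000 bytes.
Track E: 22,050 × 3,687 × 1 × 2 = 162,596,700 bytes.
Track F: 62,500 × 3,687 × 1 × 2 = 460,875,000 bytes.
Total = 7,644,994,500 bytes = 7.64 GB.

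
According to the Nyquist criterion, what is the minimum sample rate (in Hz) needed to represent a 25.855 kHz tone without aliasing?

Minimum sample rate = 2 × 25,855 Hz = 51,710 Hz.

51,710 Hz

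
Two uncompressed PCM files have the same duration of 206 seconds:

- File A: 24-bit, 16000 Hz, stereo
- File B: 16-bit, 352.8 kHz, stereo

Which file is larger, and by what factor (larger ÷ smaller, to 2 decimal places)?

File B, by a factor of 14.70

File A: 16,000 × 3 × 2 = 96,000 bytes/s.
File B: 352,800 × 2 × 2 = 1,411,200 bytes/s.
File B is larger; ratio = 290,707,200 / 19,776,000 = 14.70.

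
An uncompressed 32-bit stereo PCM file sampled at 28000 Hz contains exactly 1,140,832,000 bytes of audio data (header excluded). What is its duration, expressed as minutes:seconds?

Byte rate = 28,000 × 4 × 2 = 224,000 bytes/s.
Duration = 1,140,832,000 / 224,000 = 5,093 s.
5,093 s = 84:53.

84:53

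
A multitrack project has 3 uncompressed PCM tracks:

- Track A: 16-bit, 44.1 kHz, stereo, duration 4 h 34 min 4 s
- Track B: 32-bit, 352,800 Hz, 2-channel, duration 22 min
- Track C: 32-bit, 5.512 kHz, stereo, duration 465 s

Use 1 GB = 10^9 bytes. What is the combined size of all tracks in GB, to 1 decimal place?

6.6 GB

Track A: 4 h 34 min 4 s = 16,444 s; 44,100 × 16,444 × 2 × 2 = 2,900,721,600 bytes.
Track B: 22 min = 1,320 s; 352,800 × 1,320 × 4 × 2 = 3,725,568,000 bytes.
Track C: 5,512 × 465 × 4 × 2 = 20,504,640 bytes.
Total = 6,646,794,240 bytes = 6.6 GB.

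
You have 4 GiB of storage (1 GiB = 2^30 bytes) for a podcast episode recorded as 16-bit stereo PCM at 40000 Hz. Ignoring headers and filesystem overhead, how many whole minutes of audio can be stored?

Uncompressed byte rate = 40,000 × 2 × 2 = 160,000 bytes/s.
Capacity = 4 × 1,073,741,824 = 4,294,967,296 bytes.
4,294,967,296 / 160,000 ≈ 26843.55 s → 447 minutes.

447 minutes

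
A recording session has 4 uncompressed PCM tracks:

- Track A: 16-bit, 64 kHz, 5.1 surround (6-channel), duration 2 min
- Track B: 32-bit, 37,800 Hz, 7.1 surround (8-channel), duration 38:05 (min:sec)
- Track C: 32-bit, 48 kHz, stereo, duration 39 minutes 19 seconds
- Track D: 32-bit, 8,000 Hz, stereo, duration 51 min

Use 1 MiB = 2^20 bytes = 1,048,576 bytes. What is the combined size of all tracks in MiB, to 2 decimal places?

Track A: 2 min = 120 s; 64,000 × 120 × 2 × 6 = 92,160,000 bytes.
Track B: 38:05 (min:sec) = 2,285 s; 37,800 × 2,285 × 4 × 8 = 2,763,936,000 bytes.
Track C: 39 minutes 19 seconds = 2,359 s; 48,000 × 2,359 × 4 × 2 = 905,856,000 bytes.
Track D: 51 min = 3,060 s; 8,000 × 3,060 × 4 × 2 = 195,840,000 bytes.
Total = 3,957,792,000 bytes = 3774.44 MiB.

3774.44 MiB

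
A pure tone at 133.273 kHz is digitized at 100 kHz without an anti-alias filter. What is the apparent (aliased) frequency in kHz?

Nyquist = 100,000/2 = 50,000 Hz; 133,273 Hz exceeds it.
Alias = |133,273 − 1×100,000| = |133,273 − 100,000| = 33,273 Hz = 33.273 kHz.

33.273 kHz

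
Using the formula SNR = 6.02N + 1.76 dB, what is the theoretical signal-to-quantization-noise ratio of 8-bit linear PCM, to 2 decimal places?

6.02 × 8 + 1.76 = 49.92 dB.

49.92 dB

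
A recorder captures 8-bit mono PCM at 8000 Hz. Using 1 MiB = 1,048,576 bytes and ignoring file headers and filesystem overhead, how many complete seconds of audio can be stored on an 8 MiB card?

Uncompressed byte rate = 8,000 × 1 × 1 = 8,000 bytes/s.
Capacity = 8 × 1,048,576 = 8,388,608 bytes.
8,388,608 / 8,000 ≈ 1048.58 s → 1,048 seconds.

1,048 seconds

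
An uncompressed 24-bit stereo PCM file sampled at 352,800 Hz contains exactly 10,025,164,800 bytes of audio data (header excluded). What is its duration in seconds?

Byte rate = 352,800 × 3 × 2 = 2,116,800 bytes/s.
Duration = 10,025,164,800 / 2,116,800 = 4,736 s.

4,736 seconds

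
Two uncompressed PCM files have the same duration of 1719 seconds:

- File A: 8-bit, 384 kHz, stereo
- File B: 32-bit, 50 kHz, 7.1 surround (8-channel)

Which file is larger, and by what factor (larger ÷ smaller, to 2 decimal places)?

File A: 384,000 × 1 × 2 = 768,000 bytes/s.
File B: 50,000 × 4 × 8 = 1,600,000 bytes/s.
File B is larger; ratio = 2,750,400,000 / 1,320,192,000 = 2.08.

File B, by a factor of 2.08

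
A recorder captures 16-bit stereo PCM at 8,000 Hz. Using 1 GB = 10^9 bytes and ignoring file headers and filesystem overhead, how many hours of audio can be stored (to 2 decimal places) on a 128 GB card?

1111.11 hours

Uncompressed byte rate = 8,000 × 2 × 2 = 32,000 bytes/s.
Capacity = 128 × 1,000,000,000 = 128,000,000,000 bytes.
128,000,000,000 / 32,000 ≈ 4000000 s → 1111.11 hours.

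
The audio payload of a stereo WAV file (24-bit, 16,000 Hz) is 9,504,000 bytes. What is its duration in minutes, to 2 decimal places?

1.65 minutes

Byte rate = 16,000 × 3 × 2 = 96,000 bytes/s.
Duration = 9,504,000 / 96,000 = 99 s.
99 s / 60 = 1.65 minutes.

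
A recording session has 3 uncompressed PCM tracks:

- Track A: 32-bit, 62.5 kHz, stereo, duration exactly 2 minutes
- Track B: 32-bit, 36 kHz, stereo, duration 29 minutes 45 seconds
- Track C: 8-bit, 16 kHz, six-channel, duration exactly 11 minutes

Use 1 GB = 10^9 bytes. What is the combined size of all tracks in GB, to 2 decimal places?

0.64 GB

Track A: exactly 2 minutes = 120 s; 62,500 × 120 × 4 × 2 = 60,000,000 bytes.
Track B: 29 minutes 45 seconds = 1,785 s; 36,000 × 1,785 × 4 × 2 = 514,080,000 bytes.
Track C: exactly 11 minutes = 660 s; 16,000 × 660 × 1 × 6 = 63,360,000 bytes.
Total = 637,440,000 bytes = 0.64 GB.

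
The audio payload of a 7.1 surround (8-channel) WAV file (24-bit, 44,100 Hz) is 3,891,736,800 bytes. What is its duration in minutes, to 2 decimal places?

Byte rate = 44,100 × 3 × 8 = 1,058,400 bytes/s.
Duration = 3,891,736,800 / 1,058,400 = 3,677 s.
3,677 s / 60 = 61.28 minutes.

61.28 minutes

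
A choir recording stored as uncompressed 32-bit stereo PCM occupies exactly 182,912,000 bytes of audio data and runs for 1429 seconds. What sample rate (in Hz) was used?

Bytes = sample_rate × seconds × bytes_per_sample × channels.
sample_rate = 182,912,000 / (1,429 × 4 × 2) = 182,912,000 / 11,432 = 16,000 Hz.

16,000 Hz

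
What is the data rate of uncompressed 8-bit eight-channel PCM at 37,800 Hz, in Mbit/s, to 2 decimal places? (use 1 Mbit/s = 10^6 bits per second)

2.42 Mbit/s

Bit rate = 37,800 × 8 × 8 = 2,419,200 bits/s.
= 2.42 Mbit/s.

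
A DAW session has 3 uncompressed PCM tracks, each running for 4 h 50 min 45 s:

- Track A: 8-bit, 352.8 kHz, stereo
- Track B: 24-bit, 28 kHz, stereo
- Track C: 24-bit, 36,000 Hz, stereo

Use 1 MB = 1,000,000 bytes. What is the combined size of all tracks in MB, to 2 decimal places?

4 h 50 min 45 s = 17,445 s.
Track A: 352,800 × 17,445 × 1 × 2 = 12,309,192,000 bytes.
Track B: 28,000 × 17,445 × 3 × 2 = 2,930,760,000 bytes.
Track C: 36,000 × 17,445 × 3 × 2 = 3,768,120,000 bytes.
Total = 19,008,072,000 bytes = 19008.07 MB.

19008.07 MB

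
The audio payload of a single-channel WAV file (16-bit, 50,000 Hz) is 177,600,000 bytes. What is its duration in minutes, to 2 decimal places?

29.60 minutes

Byte rate = 50,000 × 2 × 1 = 100,000 bytes/s.
Duration = 177,600,000 / 100,000 = 1,776 s.
1,776 s / 60 = 29.60 minutes.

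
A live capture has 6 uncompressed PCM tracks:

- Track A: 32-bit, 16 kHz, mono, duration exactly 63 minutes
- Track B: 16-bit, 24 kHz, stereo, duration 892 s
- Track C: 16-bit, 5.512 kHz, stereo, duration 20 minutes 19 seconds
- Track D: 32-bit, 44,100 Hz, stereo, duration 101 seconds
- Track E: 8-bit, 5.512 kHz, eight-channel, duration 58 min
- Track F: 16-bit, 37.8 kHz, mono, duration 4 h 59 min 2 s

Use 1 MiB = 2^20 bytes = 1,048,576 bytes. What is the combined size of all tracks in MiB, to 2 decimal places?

Track A: exactly 63 minutes = 3,780 s; 16,000 × 3,780 × 4 × 1 = 241,920,000 bytes.
Track B: 24,000 × 892 × 2 × 2 = 85,632,000 bytes.
Track C: 20 minutes 19 seconds = 1,219 s; 5,512 × 1,219 × 2 × 2 = 26,876,512 bytes.
Track D: 44,100 × 101 × 4 × 2 = 35,632,800 bytes.
Track E: 58 min = 3,480 s; 5,512 × 3,480 × 1 × 8 = 153,454,080 bytes.
Track F: 4 h 59 min 2 s = 17,942 s; 37,800 × 17,942 × 2 × 1 = 1,356,415,200 bytes.
Total = 1,899,930,592 bytes = 1811.92 MiB.

1811.92 MiB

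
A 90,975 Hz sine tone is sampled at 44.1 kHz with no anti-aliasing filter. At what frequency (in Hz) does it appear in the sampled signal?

2,775 Hz

Nyquist = 44,100/2 = 22,050 Hz; 90,975 Hz exceeds it.
Alias = |90,975 − 2×44,100| = |90,975 − 88,200| = 2,775 Hz.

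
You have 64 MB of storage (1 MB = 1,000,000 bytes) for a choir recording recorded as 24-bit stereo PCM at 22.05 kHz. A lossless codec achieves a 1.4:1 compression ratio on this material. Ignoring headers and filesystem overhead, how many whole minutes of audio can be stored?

11 minutes

Uncompressed byte rate = 22,050 × 3 × 2 = 132,300 bytes/s.
After 1.4:1 compression, effective rate ≈ 94500 bytes/s.
Capacity = 64 × 1,000,000 = 64,000,000 bytes.
64,000,000 / effective rate ≈ 677.25 s → 11 minutes.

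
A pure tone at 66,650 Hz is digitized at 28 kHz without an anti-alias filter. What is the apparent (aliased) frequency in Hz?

10,650 Hz

Nyquist = 28,000/2 = 14,000 Hz; 66,650 Hz exceeds it.
Alias = |66,650 − 2×28,000| = |66,650 − 56,000| = 10,650 Hz.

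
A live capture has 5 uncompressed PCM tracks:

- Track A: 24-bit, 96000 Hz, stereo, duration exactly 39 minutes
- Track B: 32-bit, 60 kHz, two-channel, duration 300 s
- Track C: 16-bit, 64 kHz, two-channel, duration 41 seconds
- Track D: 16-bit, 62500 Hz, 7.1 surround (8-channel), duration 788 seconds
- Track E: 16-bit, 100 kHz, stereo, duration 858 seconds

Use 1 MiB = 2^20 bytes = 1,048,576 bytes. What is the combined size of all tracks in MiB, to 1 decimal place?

Track A: exactly 39 minutes = 2,340 s; 96,000 × 2,340 × 3 × 2 = 1,347,840,000 bytes.
Track B: 60,000 × 300 × 4 × 2 = 144,000,000 bytes.
Track C: 64,000 × 41 × 2 × 2 = 10,496,000 bytes.
Track D: 62,500 × 788 × 2 × 8 = 788,000,000 bytes.
Track E: 100,000 × 858 × 2 × 2 = 343,200,000 bytes.
Total = 2,633,536,000 bytes = 2511.5 MiB.

2511.5 MiB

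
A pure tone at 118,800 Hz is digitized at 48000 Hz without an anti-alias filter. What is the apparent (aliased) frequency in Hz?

Nyquist = 48,000/2 = 24,000 Hz; 118,800 Hz exceeds it.
Alias = |118,800 − 2×48,000| = |118,800 − 96,000| = 22,800 Hz.

22,800 Hz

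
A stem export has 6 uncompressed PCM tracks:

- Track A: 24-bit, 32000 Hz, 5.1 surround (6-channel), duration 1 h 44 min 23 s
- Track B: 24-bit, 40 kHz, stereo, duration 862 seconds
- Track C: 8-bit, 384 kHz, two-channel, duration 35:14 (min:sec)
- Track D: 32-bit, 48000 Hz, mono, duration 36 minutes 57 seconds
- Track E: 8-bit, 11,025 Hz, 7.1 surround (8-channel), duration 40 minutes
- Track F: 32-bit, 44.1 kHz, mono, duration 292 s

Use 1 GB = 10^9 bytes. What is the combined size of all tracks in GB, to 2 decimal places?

6.13 GB

Track A: 1 h 44 min 23 s = 6,263 s; 32,000 × 6,263 × 3 × 6 = 3,607,488,000 bytes.
Track B: 40,000 × 862 × 3 × 2 = 206,880,000 bytes.
Track C: 35:14 (min:sec) = 2,114 s; 384,000 × 2,114 × 1 × 2 = 1,623,552,000 bytes.
Track D: 36 minutes 57 seconds = 2,217 s; 48,000 × 2,217 × 4 × 1 = 425,664,000 bytes.
Track E: 40 minutes = 2,400 s; 11,025 × 2,400 × 1 × 8 = 211,680,000 bytes.
Track F: 44,100 × 292 × 4 × 1 = 51,508,800 bytes.
Total = 6,126,772,800 bytes = 6.13 GB.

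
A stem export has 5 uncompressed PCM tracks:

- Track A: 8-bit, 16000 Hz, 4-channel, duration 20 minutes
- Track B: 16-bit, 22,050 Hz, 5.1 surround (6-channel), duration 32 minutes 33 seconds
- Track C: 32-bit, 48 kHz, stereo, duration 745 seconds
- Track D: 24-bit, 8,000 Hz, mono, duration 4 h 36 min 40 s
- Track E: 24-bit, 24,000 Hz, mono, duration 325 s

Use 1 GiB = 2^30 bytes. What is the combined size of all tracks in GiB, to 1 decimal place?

Track A: 20 minutes = 1,200 s; 16,000 × 1,200 × 1 × 4 = 76,800,000 bytes.
Track B: 32 minutes 33 seconds = 1,953 s; 22,050 × 1,953 × 2 × 6 = 516,763,800 bytes.
Track C: 48,000 × 745 × 4 × 2 = 286,080,000 bytes.
Track D: 4 h 36 min 40 s = 16,600 s; 8,000 × 16,600 × 3 × 1 = 398,400,000 bytes.
Track E: 24,000 × 325 × 3 × 1 = 23,400,000 bytes.
Total = 1,301,443,800 bytes = 1.2 GiB.

1.2 GiB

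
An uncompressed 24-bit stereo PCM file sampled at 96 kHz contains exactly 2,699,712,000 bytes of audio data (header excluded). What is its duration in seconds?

4,687 seconds

Byte rate = 96,000 × 3 × 2 = 576,000 bytes/s.
Duration = 2,699,712,000 / 576,000 = 4,687 s.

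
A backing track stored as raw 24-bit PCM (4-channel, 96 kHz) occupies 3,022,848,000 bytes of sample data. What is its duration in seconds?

2,624 seconds

Byte rate = 96,000 × 3 × 4 = 1,152,000 bytes/s.
Duration = 3,022,848,000 / 1,152,000 = 2,624 s.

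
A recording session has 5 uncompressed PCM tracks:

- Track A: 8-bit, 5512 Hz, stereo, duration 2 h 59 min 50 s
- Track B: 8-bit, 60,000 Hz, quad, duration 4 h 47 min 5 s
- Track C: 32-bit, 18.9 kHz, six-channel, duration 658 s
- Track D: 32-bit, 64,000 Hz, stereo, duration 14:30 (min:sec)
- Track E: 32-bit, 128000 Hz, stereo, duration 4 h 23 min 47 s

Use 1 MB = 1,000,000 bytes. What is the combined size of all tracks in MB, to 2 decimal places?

21203.71 MB

Track A: 2 h 59 min 50 s = 10,790 s; 5,512 × 10,790 × 1 × 2 = 118,948,960 bytes.
Track B: 4 h 47 min 5 s = 17,225 s; 60,000 × 17,225 × 1 × 4 = 4,134,000,000 bytes.
Track C: 18,900 × 658 × 4 × 6 = 298,468,800 bytes.
Track D: 14:30 (min:sec) = 870 s; 64,000 × 870 × 4 × 2 = 445,440,000 bytes.
Track E: 4 h 23 min 47 s = 15,827 s; 128,000 × 15,827 × 4 × 2 = 16,206,848,000 bytes.
Total = 21,203,705,760 bytes = 21203.71 MB.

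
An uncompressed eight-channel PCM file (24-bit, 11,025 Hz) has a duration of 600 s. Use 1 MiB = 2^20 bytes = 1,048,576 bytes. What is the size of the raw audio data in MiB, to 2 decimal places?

Bytes = 11,025 samples/s × 600 s × 3 bytes/sample × 8 ch = 158,760,000 bytes.
158,760,000 / 1,048,576 = 151.41 MiB.

151.41 MiB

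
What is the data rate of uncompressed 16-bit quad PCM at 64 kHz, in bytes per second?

512,000 bytes/s

Bit rate = 64,000 × 16 × 4 = 4,096,000 bits/s.
4,096,000 / 8 = 512,000 bytes/s.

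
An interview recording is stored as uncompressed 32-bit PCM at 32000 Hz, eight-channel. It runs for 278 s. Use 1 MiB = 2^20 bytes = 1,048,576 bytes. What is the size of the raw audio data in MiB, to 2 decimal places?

Bytes = 32,000 samples/s × 278 s × 4 bytes/sample × 8 ch = 284,672,000 bytes.
284,672,000 / 1,048,576 = 271.48 MiB.

271.48 MiB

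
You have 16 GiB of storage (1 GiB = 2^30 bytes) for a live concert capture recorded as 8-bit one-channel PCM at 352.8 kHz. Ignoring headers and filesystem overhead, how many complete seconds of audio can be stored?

48,695 seconds

Uncompressed byte rate = 352,800 × 1 × 1 = 352,800 bytes/s.
Capacity = 16 × 1,073,741,824 = 17,179,869,184 bytes.
17,179,869,184 / 352,800 ≈ 48695.77 s → 48,695 seconds.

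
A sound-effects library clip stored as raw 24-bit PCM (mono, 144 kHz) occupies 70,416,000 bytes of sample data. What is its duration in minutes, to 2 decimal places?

Byte rate = 144,000 × 3 × 1 = 432,000 bytes/s.
Duration = 70,416,000 / 432,000 = 163 s.
163 s / 60 = 2.72 minutes.

2.72 minutes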